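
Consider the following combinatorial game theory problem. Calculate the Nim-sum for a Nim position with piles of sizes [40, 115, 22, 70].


We need the XOR (exclusive or) of all pile sizes.
After XOR-ing pile 1 (size 40): 0 XOR 40 = 40
After XOR-ing pile 2 (size 115): 40 XOR 115 = 91
After XOR-ing pile 3 (size 22): 91 XOR 22 = 77
After XOR-ing pile 4 (size 70): 77 XOR 70 = 11
The Nim-value of this position is 11.

11


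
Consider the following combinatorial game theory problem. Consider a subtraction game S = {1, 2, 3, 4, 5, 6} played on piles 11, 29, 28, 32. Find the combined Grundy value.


Subtraction set: {1, 2, 3, 4, 5, 6}
For this subtraction set, G(n) = n mod 7 (period = max + 1 = 7).
Pile 1 (size 11): G(11) = 11 mod 7 = 4
Pile 2 (size 29): G(29) = 29 mod 7 = 1
Pile 3 (size 28): G(28) = 28 mod 7 = 0
Pile 4 (size 32): G(32) = 32 mod 7 = 4
Total Grundy value = XOR of all: 4 XOR 1 XOR 0 XOR 4 = 1

1


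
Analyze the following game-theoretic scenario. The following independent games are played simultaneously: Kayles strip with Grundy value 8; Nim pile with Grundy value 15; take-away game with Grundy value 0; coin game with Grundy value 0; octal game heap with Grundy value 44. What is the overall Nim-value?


By the Sprague-Grundy theorem, the Grundy value of a sum of games is the XOR of individual Grundy values.
Kayles strip: Grundy value = 8. Running XOR: 0 XOR 8 = 8
Nim pile: Grundy value = 15. Running XOR: 8 XOR 15 = 7
take-away game: Grundy value = 0. Running XOR: 7 XOR 0 = 7
coin game: Grundy value = 0. Running XOR: 7 XOR 0 = 7
octal game heap: Grundy value = 44. Running XOR: 7 XOR 44 = 43
The combined Grundy value is 43.

43


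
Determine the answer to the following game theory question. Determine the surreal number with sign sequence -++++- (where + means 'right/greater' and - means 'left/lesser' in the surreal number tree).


Sign expansion: -++++-
Rule: track bounds (lo, hi), initially (-inf, +inf). On '+', the current value becomes lo and we move to the simplest number in (value, hi): value + 1 if hi = +inf, otherwise the midpoint (value + hi)/2. On '-', the current value becomes hi and we move to value - 1 if lo = -inf, otherwise the midpoint (lo + value)/2.
Start at 0.
Step 1: sign = -, move left. Bounds: (-inf, 0). Value = -1
Step 2: sign = +, move right. Bounds: (-1, 0). Value = -1/2
Step 3: sign = +, move right. Bounds: (-1/2, 0). Value = -1/4
Step 4: sign = +, move right. Bounds: (-1/4, 0). Value = -1/8
Step 5: sign = +, move right. Bounds: (-1/8, 0). Value = -1/16
Step 6: sign = -, move left. Bounds: (-1/8, -1/16). Value = -3/32
The surreal number with sign expansion -++++- is -3/32.

-3/32


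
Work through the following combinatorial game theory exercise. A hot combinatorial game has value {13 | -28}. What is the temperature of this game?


The game is {13 | -28}, a switch {a | b} with numbers a > b.
Cooling {a | b} by t gives {a - t | b + t}, which stops being hot when a - t = b + t, i.e. at t = (a - b)/2. So the temperature of a switch is (a - b)/2.
Temperature = (Left option - Right option) / 2
= (13 - (-28)) / 2
= 41 / 2
= 41/2

41/2


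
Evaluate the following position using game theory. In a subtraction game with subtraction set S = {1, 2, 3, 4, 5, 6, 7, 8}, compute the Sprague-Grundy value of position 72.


The subtraction set is S = {1, 2, 3, 4, 5, 6, 7, 8}.
G(k) = mex{ G(k - s) : s in S, s <= k }. We compute iteratively: G(0) = 0.
G(1) = mex({0}) = 1
G(2) = mex({0, 1}) = 2
G(3) = mex({0, 1, 2}) = 3
G(4) = mex({0, 1, 2, 3}) = 4
G(5) = mex({0, 1, 2, 3, 4}) = 5
G(6) = mex({0, 1, 2, 3, 4, 5}) = 6
G(7) = mex({0, 1, 2, 3, 4, 5, 6}) = 7
G(8) = mex({0, 1, 2, 3, 4, 5, 6, 7}) = 8
G(9) = mex({1, 2, 3, 4, 5, 6, 7, 8}) = 0
G(10) = mex({0, 2, 3, 4, 5, 6, 7, 8}) = 1
G(11) = mex({0, 1, 3, 4, 5, 6, 7, 8}) = 2
G(12) = mex({0, 1, 2, 4, 5, 6, 7, 8}) = 3
G(13) = mex({0, 1, 2, 3, 5, 6, 7, 8}) = 4
G(14) = mex({0, 1, 2, 3, 4, 6, 7, 8}) = 5
G(15) = mex({0, 1, 2, 3, 4, 5, 7, 8}) = 6
G(16) = mex({0, 1, 2, 3, 4, 5, 6, 8}) = 7
Observe that G(9)..G(16) = 0, 1, 2, 3, 4, 5, 6, 7 repeats G(0)..G(7) = 0, 1, 2, 3, 4, 5, 6, 7.
For k >= max(S) = 8, G(k) is determined by the previous 8 values G(k-8)..G(k-1); a window of 8 consecutive values has recurred shifted by 9, so by induction G(k + 9) = G(k) for all k >= 0: the sequence is periodic from the start with period 9.
One period: G(0..8) = 0, 1, 2, 3, 4, 5, 6, 7, 8.
72 mod 9 = 0, so G(72) = G(0) = 0.

0


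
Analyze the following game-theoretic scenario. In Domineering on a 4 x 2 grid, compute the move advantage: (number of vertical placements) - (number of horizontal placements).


Board is 4 x 2 (rows x cols).
Left (vertical) placements: (rows-1) * cols = 3 * 2 = 6
Right (horizontal) placements: rows * (cols-1) = 4 * 1 = 4
Advantage = Left - Right = 6 - 4 = 2

2


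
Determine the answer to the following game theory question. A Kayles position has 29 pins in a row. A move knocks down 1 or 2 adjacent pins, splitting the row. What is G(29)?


Kayles: a move removes 1 or 2 adjacent pins from a contiguous row.
Removing pins from a row of k leaves two independent rows (a, b) with a + b = k - 1 (one pin) or a + b = k - 2 (two pins); an end removal gives a = 0.
By Sprague-Grundy, G(k) = mex{ G(a) XOR G(b) } over all these splits. G(0) = 0.
G(1): splits (0,0):0^0=0 -> mex({0}) = 1
G(2): splits (0,1):0^1=1 (0,0):0^0=0 -> mex({0, 1}) = 2
G(3): splits (0,2):0^2=2 (1,1):1^1=0 (0,1):0^1=1 -> mex({0, 1, 2}) = 3
G(4): splits (0,3):0^3=3 (1,2):1^2=3 (0,2):0^2=2 (1,1):1^1=0 -> mex({0, 2, 3}) = 1
G(5): splits (0,4):0^1=1 (1,3):1^3=2 (2,2):2^2=0 (0,3):0^3=3 (1,2):1^2=3 -> mex({0, 1, 2, 3}) = 4
G(6) = mex({0, 1, 2, 4}) = 3
G(7) = mex({0, 1, 3, 4, 5}) = 2
G(8) = mex({0, 2, 3, 5, 6}) = 1
G(9) = mex({0, 1, 2, 3, 6, 7}) = 4
G(10) = mex({0, 1, 3, 4, 5, 7}) = 2
G(11) = mex({0, 1, 2, 3, 4, 5}) = 6
G(12) = mex({0, 1, 2, 3, 5, 6, 7}) = 4
G(13) = mex({0, 2, 3, 4, 6, 7}) = 1
G(14) = mex({0, 1, 4, 5, 6, 7}) = 2
G(15) = mex({0, 1, 2, 3, 4, 5, 6}) = 7
G(16) = mex({0, 2, 3, 5, 6, 7}) = 1
G(17) = mex({0, 1, 2, 3, 5, 6, 7}) = 4
G(18) = mex({0, 1, 2, 4, 5, 6}) = 3
G(19) = mex({0, 1, 3, 4, 5, 7}) = 2
G(20) = mex({0, 2, 3, 4, 5, 6, 7}) = 1
G(21) = mex({0, 1, 2, 3, 5, 6, 7}) = 4
G(22) = mex({0, 1, 2, 3, 4, 5, 7}) = 6
G(23) = mex({0, 1, 2, 3, 4, 5, 6}) = 7
G(24) = mex({0, 1, 2, 3, 5, 6, 7}) = 4
G(25) = mex({0, 2, 3, 4, 6, 7}) = 1
G(26) = mex({0, 1, 3, 4, 5, 6, 7}) = 2
G(27) = mex({0, 1, 2, 3, 4, 5, 6, 7}) = 8
G(28) = mex({0, 1, 2, 3, 4, 6, 7, 8}) = 5
G(29) = mex({0, 1, 2, 3, 5, 6, 7, 8, 9}) = 4
Therefore G(29) = 4.

4


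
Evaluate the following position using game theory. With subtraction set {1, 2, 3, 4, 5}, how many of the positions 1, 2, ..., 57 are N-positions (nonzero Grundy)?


Subtraction set S = {1, 2, 3, 4, 5}, so G(n) = n mod 6.
G(n) = 0 when n is a multiple of 6.
Multiples of 6 in [1, 57]: 9
N-positions (nonzero Grundy) = 57 - 9 = 48

48


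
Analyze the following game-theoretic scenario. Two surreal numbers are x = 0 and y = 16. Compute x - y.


x = 0, y = 16
x - y = 0 - 16 = -16

-16


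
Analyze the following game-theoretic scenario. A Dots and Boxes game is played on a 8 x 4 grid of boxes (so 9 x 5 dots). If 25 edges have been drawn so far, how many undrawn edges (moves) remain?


Grid: 8 x 4 boxes, i.e. 9 rows and 5 columns of dots.
Horizontal edges: (rows + 1) * cols = 9 * 4 = 36
Vertical edges: rows * (cols + 1) = 8 * 5 = 40
Total edges: 36 + 40 = 76
Edges drawn: 25
Remaining: 76 - 25 = 51

51


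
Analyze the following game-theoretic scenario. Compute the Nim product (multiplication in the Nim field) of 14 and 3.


Nim multiplication is bilinear over XOR: (u XOR v) * w = (u*w) XOR (v*w).
So we split each operand into its bit components and XOR the pairwise Nim products.
14 = 2 + 4 + 8 (as XOR of powers of 2).
3 = 1 + 2 (as XOR of powers of 2).
Using the standard Nim-product table on single bits:
  2*2 = 3,   2*4 = 8,   2*8 = 12,
  4*4 = 6,   4*8 = 11,  8*8 = 13,
and  1*x = x (identity), k*l = l*k (commutative).
Pairwise Nim products:
  2 * 1 = 2
  2 * 2 = 3
  4 * 1 = 4
  4 * 2 = 8
  8 * 1 = 8
  8 * 2 = 12
XOR them: 2 XOR 3 XOR 4 XOR 8 XOR 8 XOR 12 = 9.
Result: 14 * 3 = 9 (in Nim).

9


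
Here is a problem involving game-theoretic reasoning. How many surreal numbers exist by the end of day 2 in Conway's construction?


Day 0: {|} = 0 is born. Count = 1.
Day n: the number of surreal numbers born by day n is 2^(n+1) - 1.
By day 0: 2^1 - 1 = 1
By day 1: 2^2 - 1 = 3
By day 2: 2^3 - 1 = 7
By day 2: 7 surreal numbers.

7


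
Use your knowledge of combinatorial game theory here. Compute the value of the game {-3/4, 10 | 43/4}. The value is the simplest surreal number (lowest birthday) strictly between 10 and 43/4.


Left options: {-3/4, 10}, max = 10
Right options: {43/4}, min = 43/4
All options are numbers and max(Left) < min(Right), so by the simplicity theorem the value is the simplest (earliest-born) number strictly between 10 and 43/4.
No integer lies strictly between 10 and 43/4, so the value is the dyadic rational m/2^k in the interval with the smallest k (then m odd); search k = 1, 2, ...:
Denominator 2: 21/2 lies strictly between 10 and 43/4 -- found.
The simplest number in the interval is 21/2.
Game value = 21/2

21/2


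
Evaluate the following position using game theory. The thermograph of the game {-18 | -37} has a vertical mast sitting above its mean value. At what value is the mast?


Game = {-18 | -37}, a switch {a | b} with numbers a > b.
Its thermograph has left wall a - t and right wall b + t, which meet at t = (a - b)/2, where both equal (a + b)/2. So the mast (mean value) is at (a + b)/2.
Mean = (-18 + (-37))/2 = -55/2 = -55/2

-55/2


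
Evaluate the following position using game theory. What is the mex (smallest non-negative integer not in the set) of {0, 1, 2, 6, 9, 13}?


Set = {0, 1, 2, 6, 9, 13}
0 is in the set.
1 is in the set.
2 is in the set.
3 is NOT in the set. This is the mex.
mex = 3

3


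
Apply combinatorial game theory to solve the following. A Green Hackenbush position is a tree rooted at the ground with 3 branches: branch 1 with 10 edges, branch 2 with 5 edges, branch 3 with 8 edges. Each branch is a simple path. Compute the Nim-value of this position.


The tree has 3 branches from the ground vertex.
In Green Hackenbush, the Nim-value of a simple path of length k is k.
Branch 1: length 10, Nim-value = 10
Branch 2: length 5, Nim-value = 5
Branch 3: length 8, Nim-value = 8
Total Nim-value = XOR of all branch values:
0 XOR 10 = 10
10 XOR 5 = 15
15 XOR 8 = 7
Nim-value of the tree = 7

7


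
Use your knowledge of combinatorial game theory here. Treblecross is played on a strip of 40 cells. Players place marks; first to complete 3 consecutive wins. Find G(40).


Treblecross: place X on empty cells; 3-in-a-row wins.
Playing within two cells of an existing X lets the opponent win at once, so sensible play treats the cells i-2..i+2 around each X as dead. The player left with no safe cell loses, so this is a normal-play take-away game on strips of safe cells.
Placing X at cell i (0-indexed) of a strip of k safe cells leaves independent strips of sizes max(0, i-2) and max(0, k-i-3). Hence G(k) = mex{ G(max(0,i-2)) XOR G(max(0,k-i-3)) : 0 <= i < k }, with G(0) = 0.
G(1): splits (0,0):0^0=0 -> mex({0}) = 1
G(2): splits (0,0):0^0=0 -> mex({0}) = 1
G(3): splits (0,0):0^0=0 -> mex({0}) = 1
G(4): splits (0,1):0^1=1 (0,0):0^0=0 -> mex({0, 1}) = 2
G(5): splits (0,2):0^1=1 (0,1):0^1=1 (0,0):0^0=0 -> mex({0, 1}) = 2
G(6) = mex({1}) = 0
G(7) = mex({0, 1, 2}) = 3
G(8) = mex({0, 1, 2}) = 3
G(9) = mex({0, 2}) = 1
G(10) = mex({0, 2, 3}) = 1
G(11) = mex({0, 3}) = 1
G(12) = mex({1, 3}) = 0
G(13) = mex({0, 1, 2, 3}) = 4
G(14) = mex({0, 1, 2}) = 3
G(15) = mex({0, 1, 2}) = 3
G(16) = mex({0, 1, 2, 4}) = 3
G(17) = mex({0, 1, 3, 4}) = 2
G(18) = mex({0, 1, 3, 4}) = 2
G(19) = mex({0, 1, 3, 5}) = 2
G(20) = mex({0, 1, 2, 3, 5}) = 4
G(21) = mex({0, 1, 2, 3, 5}) = 4
G(22) = mex({1, 2, 6}) = 0
G(23) = mex({0, 1, 2, 3, 4, 6}) = 5
G(24) = mex({0, 1, 2, 3, 4}) = 5
G(25) = mex({0, 1, 3, 4, 7}) = 2
G(26) = mex({0, 1, 3, 4, 5, 7}) = 2
G(27) = mex({0, 1, 3, 5}) = 2
G(28) = mex({0, 1, 2, 5}) = 3
G(29) = mex({0, 1, 2, 4, 5, 6}) = 3
G(30) = mex({1, 2, 4, 6}) = 0
G(31) = mex({0, 1, 2, 3, 4, 6}) = 5
G(32) = mex({1, 2, 3, 4, 7}) = 0
G(33) = mex({0, 3, 7}) = 1
G(34) = mex({0, 2, 3, 5, 7}) = 1
G(35) = mex({0, 2, 3, 5, 6}) = 1
G(36) = mex({0, 1, 2, 5, 6}) = 3
G(37) = mex({0, 1, 2, 4, 5, 6}) = 3
G(38) = mex({0, 1, 2, 4}) = 3
G(39) = mex({0, 1, 2, 3, 4, 7}) = 5
G(40) = mex({0, 1, 2, 3, 4, 5, 7}) = 6
Therefore G(40) = 6.

6


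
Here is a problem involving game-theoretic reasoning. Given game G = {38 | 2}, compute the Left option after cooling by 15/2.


Original game: {38 | 2} (a switch {a | b} with a > b).
Cooling by t (for t below the temperature (a - b)/2 = 18) taxes each move by t: {a | b} cooled by t is {a - t | b + t}.
Cooling amount: t = 15/2
Cooled Left option: 38 - 15/2 = 61/2
Cooled Right option: 2 + 15/2 = 19/2
Cooled game: {61/2 | 19/2}
Left option = 61/2

61/2


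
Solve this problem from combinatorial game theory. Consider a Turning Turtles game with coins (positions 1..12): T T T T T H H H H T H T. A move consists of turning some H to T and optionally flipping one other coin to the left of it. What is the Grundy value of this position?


Coins: T T T T T H H H H T H T
Key fact: a single head at position k behaves exactly like a Nim heap of size k (turning it to T and optionally flipping a coin at j < k corresponds to moving the heap from k to j, or to 0), and heads combine as a disjunctive sum (two heads at the same place would cancel, matching j XOR j = 0). So the Nim-value is the XOR of the 1-indexed positions of the heads.
Face-up positions (1-indexed): [6, 7, 8, 9, 11]
XOR 0 with 6: 0 XOR 6 = 6
XOR 6 with 7: 6 XOR 7 = 1
XOR 1 with 8: 1 XOR 8 = 9
XOR 9 with 9: 9 XOR 9 = 0
XOR 0 with 11: 0 XOR 11 = 11
Nim-value = 11

11


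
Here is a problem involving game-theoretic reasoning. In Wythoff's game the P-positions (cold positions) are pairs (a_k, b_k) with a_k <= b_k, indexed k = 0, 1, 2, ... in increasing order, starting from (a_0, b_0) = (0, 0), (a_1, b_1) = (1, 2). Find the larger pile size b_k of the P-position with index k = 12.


By Wythoff's theorem, a_k = floor(k * phi) and b_k = floor(k * phi^2) = a_k + k, where phi = (1 + sqrt(5))/2 is the golden ratio.
phi = (1 + sqrt(5))/2 = 1.618034
phi^2 = phi + 1 = 2.618034
k = 12
k * phi^2 = 12 * 2.618034 = 31.416408
b_12 = floor(k * phi^2) = 31 (check: a_12 + k = 19 + 12 = 31)

31


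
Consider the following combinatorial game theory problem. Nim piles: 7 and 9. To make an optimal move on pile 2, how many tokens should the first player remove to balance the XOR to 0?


Piles: 7 and 9
Current XOR: 7 XOR 9 = 14 (non-zero, so this is an N-position).
To make the XOR zero, we need to find a move that balances the piles.
For pile 2 (size 9): target = 9 XOR 14 = 7
We reduce pile 2 from 9 to 7.
Tokens removed: 9 - 7 = 2
Verification: 7 XOR 7 = 0

2


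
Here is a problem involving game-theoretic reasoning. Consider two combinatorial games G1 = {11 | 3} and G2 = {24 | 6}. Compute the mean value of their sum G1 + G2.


G1 = {11 | 3}, G2 = {24 | 6}
Each is a switch {a | b} with numbers a > b; its mean value is (a + b)/2, and mean value is additive over game sums: m(G1 + G2) = m(G1) + m(G2).
Mean of G1 = (11 + (3))/2 = 14/2 = 7
Mean of G2 = (24 + (6))/2 = 30/2 = 15
Mean of G1 + G2 = 7 + 15 = 22

22


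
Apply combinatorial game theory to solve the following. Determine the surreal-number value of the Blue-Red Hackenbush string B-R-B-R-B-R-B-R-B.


Edges (from ground): B-R-B-R-B-R-B-R-B
By Berlekamp's sign-expansion rule, a Blue-Red Hackenbush stalk has the value of the surreal number whose sign sequence is the edge sequence with B -> + and R -> -.
Sign sequence: +-+-+-+-+
Trace the sign expansion in the surreal number tree, starting from 0:
Edge 1: B (sign +) -> bounds (0, +inf), value = 1
Edge 2: R (sign -) -> bounds (0, 1), value = 1/2
Edge 3: B (sign +) -> bounds (1/2, 1), value = 3/4
Edge 4: R (sign -) -> bounds (1/2, 3/4), value = 5/8
Edge 5: B (sign +) -> bounds (5/8, 3/4), value = 11/16
Edge 6: R (sign -) -> bounds (5/8, 11/16), value = 21/32
Edge 7: B (sign +) -> bounds (21/32, 11/16), value = 43/64
Edge 8: R (sign -) -> bounds (21/32, 43/64), value = 85/128
Edge 9: B (sign +) -> bounds (85/128, 43/64), value = 171/256
Game value = 171/256

171/256


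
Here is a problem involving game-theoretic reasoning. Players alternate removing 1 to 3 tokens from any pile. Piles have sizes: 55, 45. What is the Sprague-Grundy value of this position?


Subtraction set: {1, 2, 3}
For this subtraction set, G(n) = n mod 4 (period = max + 1 = 4).
Pile 1 (size 55): G(55) = 55 mod 4 = 3
Pile 2 (size 45): G(45) = 45 mod 4 = 1
Total Grundy value = XOR of all: 3 XOR 1 = 2

2


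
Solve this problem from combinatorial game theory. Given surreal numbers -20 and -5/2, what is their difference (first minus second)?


x = -20, y = -5/2
Converting to common denominator: 2
x = -40/2, y = -5/2
x - y = -20 - -5/2 = -35/2

-35/2


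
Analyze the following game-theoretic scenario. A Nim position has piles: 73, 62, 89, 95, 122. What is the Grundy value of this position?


We need the XOR (exclusive or) of all pile sizes.
After XOR-ing pile 1 (size 73): 0 XOR 73 = 73
After XOR-ing pile 2 (size 62): 73 XOR 62 = 119
After XOR-ing pile 3 (size 89): 119 XOR 89 = 46
After XOR-ing pile 4 (size 95): 46 XOR 95 = 113
After XOR-ing pile 5 (size 122): 113 XOR 122 = 11
The Nim-value of this position is 11.

11


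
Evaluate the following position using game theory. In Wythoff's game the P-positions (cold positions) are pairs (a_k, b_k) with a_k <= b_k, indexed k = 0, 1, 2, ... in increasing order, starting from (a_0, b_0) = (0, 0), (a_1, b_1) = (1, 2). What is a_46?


By Wythoff's theorem, a_k = floor(k * phi) and b_k = floor(k * phi^2) = a_k + k, where phi = (1 + sqrt(5))/2 is the golden ratio.
phi = (1 + sqrt(5))/2 = 1.618034
k = 46
k * phi = 46 * 1.618034 = 74.429563
a_46 = floor(k * phi) = 74

74


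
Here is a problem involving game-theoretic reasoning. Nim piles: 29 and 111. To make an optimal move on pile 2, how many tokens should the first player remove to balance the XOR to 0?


Piles: 29 and 111
Current XOR: 29 XOR 111 = 114 (non-zero, so this is an N-position).
To make the XOR zero, we need to find a move that balances the piles.
For pile 2 (size 111): target = 111 XOR 114 = 29
We reduce pile 2 from 111 to 29.
Tokens removed: 111 - 29 = 82
Verification: 29 XOR 29 = 0

82


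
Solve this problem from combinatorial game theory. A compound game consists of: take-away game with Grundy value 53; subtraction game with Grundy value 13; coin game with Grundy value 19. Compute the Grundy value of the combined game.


By the Sprague-Grundy theorem, the Grundy value of a sum of games is the XOR of individual Grundy values.
take-away game: Grundy value = 53. Running XOR: 0 XOR 53 = 53
subtraction game: Grundy value = 13. Running XOR: 53 XOR 13 = 56
coin game: Grundy value = 19. Running XOR: 56 XOR 19 = 43
The combined Grundy value is 43.

43


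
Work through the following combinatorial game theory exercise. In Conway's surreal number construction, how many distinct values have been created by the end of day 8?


Day 0: {|} = 0 is born. Count = 1.
Day n: the number of surreal numbers born by day n is 2^(n+1) - 1.
By day 0: 2^1 - 1 = 1
By day 1: 2^2 - 1 = 3
By day 2: 2^3 - 1 = 7
By day 3: 2^4 - 1 = 15
By day 4: 2^5 - 1 = 31
By day 5: 2^6 - 1 = 63
By day 6: 2^7 - 1 = 127
By day 7: 2^8 - 1 = 255
By day 8: 2^9 - 1 = 511
By day 8: 511 surreal numbers.

511


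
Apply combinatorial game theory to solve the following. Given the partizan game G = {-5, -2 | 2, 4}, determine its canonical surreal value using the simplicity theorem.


Left options: {-5, -2}, max = -2
Right options: {2, 4}, min = 2
All options are numbers and max(Left) < min(Right), so by the simplicity theorem the value is the simplest (earliest-born) number strictly between -2 and 2.
Integers -1 through 1 all lie strictly between -2 and 2.
Among integers, the simplest (lowest birthday = smallest |n|; 0 is born on day 0, +-n on day n) is 0.
No non-integer in the interval can be simpler: if x is a non-integer in the interval, then floor(x) or ceil(x) also lies in the interval (the interval contains an integer), and both are proper prefixes of x's sign expansion, i.e. born earlier. So the game value is 0.
Game value = 0

0


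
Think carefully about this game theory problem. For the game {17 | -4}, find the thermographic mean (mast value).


Game = {17 | -4}, a switch {a | b} with numbers a > b.
Its thermograph has left wall a - t and right wall b + t, which meet at t = (a - b)/2, where both equal (a + b)/2. So the mast (mean value) is at (a + b)/2.
Mean = (17 + (-4))/2 = 13/2 = 13/2

13/2


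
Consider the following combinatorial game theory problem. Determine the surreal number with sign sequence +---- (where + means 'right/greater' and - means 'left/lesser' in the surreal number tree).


Sign expansion: +----
Rule: track bounds (lo, hi), initially (-inf, +inf). On '+', the current value becomes lo and we move to the simplest number in (value, hi): value + 1 if hi = +inf, otherwise the midpoint (value + hi)/2. On '-', the current value becomes hi and we move to value - 1 if lo = -inf, otherwise the midpoint (lo + value)/2.
Start at 0.
Step 1: sign = +, move right. Bounds: (0, +inf). Value = 1
Step 2: sign = -, move left. Bounds: (0, 1). Value = 1/2
Step 3: sign = -, move left. Bounds: (0, 1/2). Value = 1/4
Step 4: sign = -, move left. Bounds: (0, 1/4). Value = 1/8
Step 5: sign = -, move left. Bounds: (0, 1/8). Value = 1/16
The surreal number with sign expansion +---- is 1/16.

1/16


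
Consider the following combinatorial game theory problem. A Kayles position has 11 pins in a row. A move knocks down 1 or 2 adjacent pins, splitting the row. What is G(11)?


Kayles: a move removes 1 or 2 adjacent pins from a contiguous row.
Removing pins from a row of k leaves two independent rows (a, b) with a + b = k - 1 (one pin) or a + b = k - 2 (two pins); an end removal gives a = 0.
By Sprague-Grundy, G(k) = mex{ G(a) XOR G(b) } over all these splits. G(0) = 0.
G(1): splits (0,0):0^0=0 -> mex({0}) = 1
G(2): splits (0,1):0^1=1 (0,0):0^0=0 -> mex({0, 1}) = 2
G(3): splits (0,2):0^2=2 (1,1):1^1=0 (0,1):0^1=1 -> mex({0, 1, 2}) = 3
G(4): splits (0,3):0^3=3 (1,2):1^2=3 (0,2):0^2=2 (1,1):1^1=0 -> mex({0, 2, 3}) = 1
G(5): splits (0,4):0^1=1 (1,3):1^3=2 (2,2):2^2=0 (0,3):0^3=3 (1,2):1^2=3 -> mex({0, 1, 2, 3}) = 4
G(6) = mex({0, 1, 2, 4}) = 3
G(7) = mex({0, 1, 3, 4, 5}) = 2
G(8) = mex({0, 2, 3, 5, 6}) = 1
G(9) = mex({0, 1, 2, 3, 6, 7}) = 4
G(10) = mex({0, 1, 3, 4, 5, 7}) = 2
G(11) = mex({0, 1, 2, 3, 4, 5}) = 6
Therefore G(11) = 6.

6


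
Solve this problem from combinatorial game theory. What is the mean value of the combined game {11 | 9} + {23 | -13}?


G1 = {11 | 9}, G2 = {23 | -13}
Each is a switch {a | b} with numbers a > b; its mean value is (a + b)/2, and mean value is additive over game sums: m(G1 + G2) = m(G1) + m(G2).
Mean of G1 = (11 + (9))/2 = 20/2 = 10
Mean of G2 = (23 + (-13))/2 = 10/2 = 5
Mean of G1 + G2 = 10 + 5 = 15

15


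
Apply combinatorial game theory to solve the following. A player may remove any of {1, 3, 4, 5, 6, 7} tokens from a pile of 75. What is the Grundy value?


The subtraction set is S = {1, 3, 4, 5, 6, 7}.
G(k) = mex{ G(k - s) : s in S, s <= k }. We compute iteratively: G(0) = 0.
G(1) = mex({0}) = 1
G(2) = mex({1}) = 0
G(3) = mex({0}) = 1
G(4) = mex({0, 1}) = 2
G(5) = mex({0, 1, 2}) = 3
G(6) = mex({0, 1, 3}) = 2
G(7) = mex({0, 1, 2}) = 3
G(8) = mex({0, 1, 2, 3}) = 4
G(9) = mex({0, 1, 2, 3, 4}) = 5
G(10) = mex({1, 2, 3, 5}) = 0
G(11) = mex({0, 2, 3, 4}) = 1
G(12) = mex({1, 2, 3, 4, 5}) = 0
G(13) = mex({0, 2, 3, 4, 5}) = 1
G(14) = mex({0, 1, 3, 4, 5}) = 2
G(15) = mex({0, 1, 2, 4, 5}) = 3
G(16) = mex({0, 1, 3, 5}) = 2
Observe that G(10)..G(16) = 0, 1, 0, 1, 2, 3, 2 repeats G(0)..G(6) = 0, 1, 0, 1, 2, 3, 2.
For k >= max(S) = 7, G(k) is determined by the previous 7 values G(k-7)..G(k-1); a window of 7 consecutive values has recurred shifted by 10, so by induction G(k + 10) = G(k) for all k >= 0: the sequence is periodic from the start with period 10.
One period: G(0..9) = 0, 1, 0, 1, 2, 3, 2, 3, 4, 5.
75 mod 10 = 5, so G(75) = G(5) = 3.

3


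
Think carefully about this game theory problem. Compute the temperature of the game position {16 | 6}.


The game is {16 | 6}, a switch {a | b} with numbers a > b.
Cooling {a | b} by t gives {a - t | b + t}, which stops being hot when a - t = b + t, i.e. at t = (a - b)/2. So the temperature of a switch is (a - b)/2.
Temperature = (Left option - Right option) / 2
= (16 - (6)) / 2
= 10 / 2
= 5

5


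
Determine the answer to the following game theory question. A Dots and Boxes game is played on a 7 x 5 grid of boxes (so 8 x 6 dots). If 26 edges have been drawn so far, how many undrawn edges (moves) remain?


Grid: 7 x 5 boxes, i.e. 8 rows and 6 columns of dots.
Horizontal edges: (rows + 1) * cols = 8 * 5 = 40
Vertical edges: rows * (cols + 1) = 7 * 6 = 42
Total edges: 40 + 42 = 82
Edges drawn: 26
Remaining: 82 - 26 = 56

56


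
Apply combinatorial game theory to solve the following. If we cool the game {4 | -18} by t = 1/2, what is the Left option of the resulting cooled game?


Original game: {4 | -18} (a switch {a | b} with a > b).
Cooling by t (for t below the temperature (a - b)/2 = 11) taxes each move by t: {a | b} cooled by t is {a - t | b + t}.
Cooling amount: t = 1/2
Cooled Left option: 4 - 1/2 = 7/2
Cooled Right option: -18 + 1/2 = -35/2
Cooled game: {7/2 | -35/2}
Left option = 7/2

7/2


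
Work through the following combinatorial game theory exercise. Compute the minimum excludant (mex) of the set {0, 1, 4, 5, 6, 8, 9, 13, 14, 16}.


Set = {0, 1, 4, 5, 6, 8, 9, 13, 14, 16}
0 is in the set.
1 is in the set.
2 is NOT in the set. This is the mex.
mex = 2

2


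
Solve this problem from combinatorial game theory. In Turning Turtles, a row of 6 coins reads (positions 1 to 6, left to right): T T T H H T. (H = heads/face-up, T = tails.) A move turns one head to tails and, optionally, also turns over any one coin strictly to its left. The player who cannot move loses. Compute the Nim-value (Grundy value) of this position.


Coins: T T T H H T
Key fact: a single head at position k behaves exactly like a Nim heap of size k (turning it to T and optionally flipping a coin at j < k corresponds to moving the heap from k to j, or to 0), and heads combine as a disjunctive sum (two heads at the same place would cancel, matching j XOR j = 0). So the Nim-value is the XOR of the 1-indexed positions of the heads.
Face-up positions (1-indexed): [4, 5]
XOR 0 with 4: 0 XOR 4 = 4
XOR 4 with 5: 4 XOR 5 = 1
Nim-value = 1

1


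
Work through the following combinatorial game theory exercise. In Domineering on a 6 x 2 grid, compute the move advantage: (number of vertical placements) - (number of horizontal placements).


Board is 6 x 2 (rows x cols).
Left (vertical) placements: (rows-1) * cols = 5 * 2 = 10
Right (horizontal) placements: rows * (cols-1) = 6 * 1 = 6
Advantage = Left - Right = 10 - 6 = 4

4


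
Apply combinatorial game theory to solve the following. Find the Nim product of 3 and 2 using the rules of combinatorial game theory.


Nim multiplication is bilinear over XOR: (u XOR v) * w = (u*w) XOR (v*w).
So we split each operand into its bit components and XOR the pairwise Nim products.
3 = 1 + 2 (as XOR of powers of 2).
2 = 2 (as XOR of powers of 2).
Using the standard Nim-product table on single bits:
  2*2 = 3,   2*4 = 8,   2*8 = 12,
  4*4 = 6,   4*8 = 11,  8*8 = 13,
and  1*x = x (identity), k*l = l*k (commutative).
Pairwise Nim products:
  1 * 2 = 2
  2 * 2 = 3
XOR them: 2 XOR 3 = 1.
Result: 3 * 2 = 1 (in Nim).

1


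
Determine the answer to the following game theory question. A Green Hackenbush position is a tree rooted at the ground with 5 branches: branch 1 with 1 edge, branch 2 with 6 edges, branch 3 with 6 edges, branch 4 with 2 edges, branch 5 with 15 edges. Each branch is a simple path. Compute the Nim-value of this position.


The tree has 5 branches from the ground vertex.
In Green Hackenbush, the Nim-value of a simple path of length k is k.
Branch 1: length 1, Nim-value = 1
Branch 2: length 6, Nim-value = 6
Branch 3: length 6, Nim-value = 6
Branch 4: length 2, Nim-value = 2
Branch 5: length 15, Nim-value = 15
Total Nim-value = XOR of all branch values:
0 XOR 1 = 1
1 XOR 6 = 7
7 XOR 6 = 1
1 XOR 2 = 3
3 XOR 15 = 12
Nim-value of the tree = 12

12


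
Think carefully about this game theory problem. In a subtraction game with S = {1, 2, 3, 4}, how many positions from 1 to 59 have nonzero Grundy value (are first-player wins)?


Subtraction set S = {1, 2, 3, 4}, so G(n) = n mod 5.
G(n) = 0 when n is a multiple of 5.
Multiples of 5 in [1, 59]: 11
N-positions (nonzero Grundy) = 59 - 11 = 48

48


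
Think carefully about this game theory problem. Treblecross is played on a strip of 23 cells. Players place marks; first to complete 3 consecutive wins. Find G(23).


Treblecross: place X on empty cells; 3-in-a-row wins.
Playing within two cells of an existing X lets the opponent win at once, so sensible play treats the cells i-2..i+2 around each X as dead. The player left with no safe cell loses, so this is a normal-play take-away game on strips of safe cells.
Placing X at cell i (0-indexed) of a strip of k safe cells leaves independent strips of sizes max(0, i-2) and max(0, k-i-3). Hence G(k) = mex{ G(max(0,i-2)) XOR G(max(0,k-i-3)) : 0 <= i < k }, with G(0) = 0.
G(1): splits (0,0):0^0=0 -> mex({0}) = 1
G(2): splits (0,0):0^0=0 -> mex({0}) = 1
G(3): splits (0,0):0^0=0 -> mex({0}) = 1
G(4): splits (0,1):0^1=1 (0,0):0^0=0 -> mex({0, 1}) = 2
G(5): splits (0,2):0^1=1 (0,1):0^1=1 (0,0):0^0=0 -> mex({0, 1}) = 2
G(6) = mex({1}) = 0
G(7) = mex({0, 1, 2}) = 3
G(8) = mex({0, 1, 2}) = 3
G(9) = mex({0, 2}) = 1
G(10) = mex({0, 2, 3}) = 1
G(11) = mex({0, 3}) = 1
G(12) = mex({1, 3}) = 0
G(13) = mex({0, 1, 2, 3}) = 4
G(14) = mex({0, 1, 2}) = 3
G(15) = mex({0, 1, 2}) = 3
G(16) = mex({0, 1, 2, 4}) = 3
G(17) = mex({0, 1, 3, 4}) = 2
G(18) = mex({0, 1, 3, 4}) = 2
G(19) = mex({0, 1, 3, 5}) = 2
G(20) = mex({0, 1, 2, 3, 5}) = 4
G(21) = mex({0, 1, 2, 3, 5}) = 4
G(22) = mex({1, 2, 6}) = 0
G(23) = mex({0, 1, 2, 3, 4, 6}) = 5
Therefore G(23) = 5.

5


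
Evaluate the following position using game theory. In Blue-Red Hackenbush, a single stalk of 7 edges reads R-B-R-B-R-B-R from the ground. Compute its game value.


Edges (from ground): R-B-R-B-R-B-R
By Berlekamp's sign-expansion rule, a Blue-Red Hackenbush stalk has the value of the surreal number whose sign sequence is the edge sequence with B -> + and R -> -.
Sign sequence: -+-+-+-
Trace the sign expansion in the surreal number tree, starting from 0:
Edge 1: R (sign -) -> bounds (-inf, 0), value = -1
Edge 2: B (sign +) -> bounds (-1, 0), value = -1/2
Edge 3: R (sign -) -> bounds (-1, -1/2), value = -3/4
Edge 4: B (sign +) -> bounds (-3/4, -1/2), value = -5/8
Edge 5: R (sign -) -> bounds (-3/4, -5/8), value = -11/16
Edge 6: B (sign +) -> bounds (-11/16, -5/8), value = -21/32
Edge 7: R (sign -) -> bounds (-11/16, -21/32), value = -43/64
Game value = -43/64

-43/64


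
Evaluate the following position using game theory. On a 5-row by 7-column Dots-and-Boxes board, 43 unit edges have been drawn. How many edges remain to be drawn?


Grid: 5 x 7 boxes, i.e. 6 rows and 8 columns of dots.
Horizontal edges: (rows + 1) * cols = 6 * 7 = 42
Vertical edges: rows * (cols + 1) = 5 * 8 = 40
Total edges: 42 + 40 = 82
Edges drawn: 43
Remaining: 82 - 43 = 39

39


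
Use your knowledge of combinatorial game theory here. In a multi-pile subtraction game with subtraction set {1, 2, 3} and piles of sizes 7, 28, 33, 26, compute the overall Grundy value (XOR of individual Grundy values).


Subtraction set: {1, 2, 3}
For this subtraction set, G(n) = n mod 4 (period = max + 1 = 4).
Pile 1 (size 7): G(7) = 7 mod 4 = 3
Pile 2 (size 28): G(28) = 28 mod 4 = 0
Pile 3 (size 33): G(33) = 33 mod 4 = 1
Pile 4 (size 26): G(26) = 26 mod 4 = 2
Total Grundy value = XOR of all: 3 XOR 0 XOR 1 XOR 2 = 0

0


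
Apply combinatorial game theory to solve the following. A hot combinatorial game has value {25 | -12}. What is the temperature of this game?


The game is {25 | -12}, a switch {a | b} with numbers a > b.
Cooling {a | b} by t gives {a - t | b + t}, which stops being hot when a - t = b + t, i.e. at t = (a - b)/2. So the temperature of a switch is (a - b)/2.
Temperature = (Left option - Right option) / 2
= (25 - (-12)) / 2
= 37 / 2
= 37/2

37/2


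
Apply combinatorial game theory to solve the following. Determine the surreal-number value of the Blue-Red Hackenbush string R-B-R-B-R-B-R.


Edges (from ground): R-B-R-B-R-B-R
By Berlekamp's sign-expansion rule, a Blue-Red Hackenbush stalk has the value of the surreal number whose sign sequence is the edge sequence with B -> + and R -> -.
Sign sequence: -+-+-+-
Trace the sign expansion in the surreal number tree, starting from 0:
Edge 1: R (sign -) -> bounds (-inf, 0), value = -1
Edge 2: B (sign +) -> bounds (-1, 0), value = -1/2
Edge 3: R (sign -) -> bounds (-1, -1/2), value = -3/4
Edge 4: B (sign +) -> bounds (-3/4, -1/2), value = -5/8
Edge 5: R (sign -) -> bounds (-3/4, -5/8), value = -11/16
Edge 6: B (sign +) -> bounds (-11/16, -5/8), value = -21/32
Edge 7: R (sign -) -> bounds (-11/16, -21/32), value = -43/64
Game value = -43/64

-43/64


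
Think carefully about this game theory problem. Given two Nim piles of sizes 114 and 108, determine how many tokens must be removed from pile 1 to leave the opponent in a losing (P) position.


Piles: 114 and 108
Current XOR: 114 XOR 108 = 30 (non-zero, so this is an N-position).
To make the XOR zero, we need to find a move that balances the piles.
For pile 1 (size 114): target = 114 XOR 30 = 108
We reduce pile 1 from 114 to 108.
Tokens removed: 114 - 108 = 6
Verification: 108 XOR 108 = 0

6


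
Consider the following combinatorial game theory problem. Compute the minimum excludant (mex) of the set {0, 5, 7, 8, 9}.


Set = {0, 5, 7, 8, 9}
0 is in the set.
1 is NOT in the set. This is the mex.
mex = 1

1


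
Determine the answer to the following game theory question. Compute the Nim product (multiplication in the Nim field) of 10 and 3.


Nim multiplication is bilinear over XOR: (u XOR v) * w = (u*w) XOR (v*w).
So we split each operand into its bit components and XOR the pairwise Nim products.
10 = 2 + 8 (as XOR of powers of 2).
3 = 1 + 2 (as XOR of powers of 2).
Using the standard Nim-product table on single bits:
  2*2 = 3,   2*4 = 8,   2*8 = 12,
  4*4 = 6,   4*8 = 11,  8*8 = 13,
and  1*x = x (identity), k*l = l*k (commutative).
Pairwise Nim products:
  2 * 1 = 2
  2 * 2 = 3
  8 * 1 = 8
  8 * 2 = 12
XOR them: 2 XOR 3 XOR 8 XOR 12 = 5.
Result: 10 * 3 = 5 (in Nim).

5


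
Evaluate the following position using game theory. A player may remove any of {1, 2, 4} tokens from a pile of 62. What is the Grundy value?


The subtraction set is S = {1, 2, 4}.
G(k) = mex{ G(k - s) : s in S, s <= k }. We compute iteratively: G(0) = 0.
G(1) = mex({0}) = 1
G(2) = mex({0, 1}) = 2
G(3) = mex({1, 2}) = 0
G(4) = mex({0, 2}) = 1
G(5) = mex({0, 1}) = 2
G(6) = mex({1, 2}) = 0
Observe that G(3)..G(6) = 0, 1, 2, 0 repeats G(0)..G(3) = 0, 1, 2, 0.
For k >= max(S) = 4, G(k) is determined by the previous 4 values G(k-4)..G(k-1); a window of 4 consecutive values has recurred shifted by 3, so by induction G(k + 3) = G(k) for all k >= 0: the sequence is periodic from the start with period 3.
One period: G(0..2) = 0, 1, 2.
62 mod 3 = 2, so G(62) = G(2) = 2.

2


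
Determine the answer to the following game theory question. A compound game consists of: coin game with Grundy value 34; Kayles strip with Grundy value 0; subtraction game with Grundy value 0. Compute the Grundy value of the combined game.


By the Sprague-Grundy theorem, the Grundy value of a sum of games is the XOR of individual Grundy values.
coin game: Grundy value = 34. Running XOR: 0 XOR 34 = 34
Kayles strip: Grundy value = 0. Running XOR: 34 XOR 0 = 34
subtraction game: Grundy value = 0. Running XOR: 34 XOR 0 = 34
The combined Grundy value is 34.

34


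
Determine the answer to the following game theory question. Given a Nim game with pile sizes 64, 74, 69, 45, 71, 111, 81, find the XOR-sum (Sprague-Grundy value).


We need the XOR (exclusive or) of all pile sizes.
After XOR-ing pile 1 (size 64): 0 XOR 64 = 64
After XOR-ing pile 2 (size 74): 64 XOR 74 = 10
After XOR-ing pile 3 (size 69): 10 XOR 69 = 79
After XOR-ing pile 4 (size 45): 79 XOR 45 = 98
After XOR-ing pile 5 (size 71): 98 XOR 71 = 37
After XOR-ing pile 6 (size 111): 37 XOR 111 = 74
After XOR-ing pile 7 (size 81): 74 XOR 81 = 27
The Nim-value of this position is 27.

27


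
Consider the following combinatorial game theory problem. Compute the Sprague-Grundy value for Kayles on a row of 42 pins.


Kayles: a move removes 1 or 2 adjacent pins from a contiguous row.
Removing pins from a row of k leaves two independent rows (a, b) with a + b = k - 1 (one pin) or a + b = k - 2 (two pins); an end removal gives a = 0.
By Sprague-Grundy, G(k) = mex{ G(a) XOR G(b) } over all these splits. G(0) = 0.
G(1): splits (0,0):0^0=0 -> mex({0}) = 1
G(2): splits (0,1):0^1=1 (0,0):0^0=0 -> mex({0, 1}) = 2
G(3): splits (0,2):0^2=2 (1,1):1^1=0 (0,1):0^1=1 -> mex({0, 1, 2}) = 3
G(4): splits (0,3):0^3=3 (1,2):1^2=3 (0,2):0^2=2 (1,1):1^1=0 -> mex({0, 2, 3}) = 1
G(5): splits (0,4):0^1=1 (1,3):1^3=2 (2,2):2^2=0 (0,3):0^3=3 (1,2):1^2=3 -> mex({0, 1, 2, 3}) = 4
G(6) = mex({0, 1, 2, 4}) = 3
G(7) = mex({0, 1, 3, 4, 5}) = 2
G(8) = mex({0, 2, 3, 5, 6}) = 1
G(9) = mex({0, 1, 2, 3, 6, 7}) = 4
G(10) = mex({0, 1, 3, 4, 5, 7}) = 2
G(11) = mex({0, 1, 2, 3, 4, 5}) = 6
G(12) = mex({0, 1, 2, 3, 5, 6, 7}) = 4
G(13) = mex({0, 2, 3, 4, 6, 7}) = 1
G(14) = mex({0, 1, 4, 5, 6, 7}) = 2
G(15) = mex({0, 1, 2, 3, 4, 5, 6}) = 7
G(16) = mex({0, 2, 3, 5, 6, 7}) = 1
G(17) = mex({0, 1, 2, 3, 5, 6, 7}) = 4
G(18) = mex({0, 1, 2, 4, 5, 6}) = 3
G(19) = mex({0, 1, 3, 4, 5, 7}) = 2
G(20) = mex({0, 2, 3, 4, 5, 6, 7}) = 1
G(21) = mex({0, 1, 2, 3, 5, 6, 7}) = 4
G(22) = mex({0, 1, 2, 3, 4, 5, 7}) = 6
G(23) = mex({0, 1, 2, 3, 4, 5, 6}) = 7
G(24) = mex({0, 1, 2, 3, 5, 6, 7}) = 4
G(25) = mex({0, 2, 3, 4, 6, 7}) = 1
G(26) = mex({0, 1, 3, 4, 5, 6, 7}) = 2
G(27) = mex({0, 1, 2, 3, 4, 5, 6, 7}) = 8
G(28) = mex({0, 1, 2, 3, 4, 6, 7, 8}) = 5
G(29) = mex({0, 1, 2, 3, 5, 6, 7, 8, 9}) = 4
G(30) = mex({0, 1, 2, 3, 4, 5, 6, 9, 10}) = 7
G(31) = mex({0, 1, 3, 4, 5, 7, 10, 11}) = 2
G(32) = mex({0, 2, 3, 4, 5, 6, 7, 9, 11}) = 1
G(33) = mex({0, 1, 2, 3, 4, 5, 6, 7, 9, 12}) = 8
G(34) = mex({0, 1, 2, 3, 4, 5, 7, 8, 11, 12}) = 6
G(35) = mex({0, 1, 2, 3, 4, 5, 6, 8, 9, 10, 11}) = 7
G(36) = mex({0, 1, 2, 3, 5, 6, 7, 9, 10}) = 4
G(37) = mex({0, 2, 3, 4, 6, 7, 9, 10, 11, 12}) = 1
G(38) = mex({0, 1, 3, 4, 5, 6, 7, 9, 10, 11, 12}) = 2
G(39) = mex({0, 1, 2, 4, 5, 6, 7, 9, 10, 12, 14}) = 3
G(40) = mex({0, 2, 3, 4, 6, 7, 11, 12, 14}) = 1
G(41) = mex({0, 1, 2, 3, 5, 6, 7, 9, 10, 11, 12}) = 4
G(42) = mex({0, 1, 2, 3, 4, 5, 6, 9, 10}) = 7
Therefore G(42) = 7.

7


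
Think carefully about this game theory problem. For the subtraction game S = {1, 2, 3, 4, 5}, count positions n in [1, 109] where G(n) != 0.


Subtraction set S = {1, 2, 3, 4, 5}, so G(n) = n mod 6.
G(n) = 0 when n is a multiple of 6.
Multiples of 6 in [1, 109]: 18
N-positions (nonzero Grundy) = 109 - 18 = 91

91


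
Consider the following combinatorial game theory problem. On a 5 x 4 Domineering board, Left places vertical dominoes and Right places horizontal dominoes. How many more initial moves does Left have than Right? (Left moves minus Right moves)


Board is 5 x 4 (rows x cols).
Left (vertical) placements: (rows-1) * cols = 4 * 4 = 16
Right (horizontal) placements: rows * (cols-1) = 5 * 3 = 15
Advantage = Left - Right = 16 - 15 = 1

1


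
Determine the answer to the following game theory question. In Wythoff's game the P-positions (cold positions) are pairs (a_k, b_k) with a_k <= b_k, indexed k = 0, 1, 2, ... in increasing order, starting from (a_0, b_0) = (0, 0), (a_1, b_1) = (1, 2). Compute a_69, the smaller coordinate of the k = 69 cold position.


By Wythoff's theorem, a_k = floor(k * phi) and b_k = floor(k * phi^2) = a_k + k, where phi = (1 + sqrt(5))/2 is the golden ratio.
phi = (1 + sqrt(5))/2 = 1.618034
k = 69
k * phi = 69 * 1.618034 = 111.644345
a_69 = floor(k * phi) = 111

111
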